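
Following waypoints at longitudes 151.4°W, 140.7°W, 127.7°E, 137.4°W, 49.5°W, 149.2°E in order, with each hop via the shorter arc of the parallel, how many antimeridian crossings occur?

3

Leg 1: -151.4° → -140.7°, shortest Δλ = 10.7° (east) — does not cross 180°.
Leg 2: -140.7° → +127.7°, shortest Δλ = -91.6° (west) — crosses 180°.
Leg 3: +127.7° → -137.4°, shortest Δλ = 94.9° (east) — crosses 180°.
Leg 4: -137.4° → -49.5°, shortest Δλ = 87.9° (east) — does not cross 180°.
Leg 5: -49.5° → +149.2°, shortest Δλ = -161.3° (west) — crosses 180°.
Total crossings: 3.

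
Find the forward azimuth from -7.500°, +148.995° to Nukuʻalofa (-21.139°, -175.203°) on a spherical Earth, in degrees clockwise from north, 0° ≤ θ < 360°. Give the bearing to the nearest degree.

Δλ = -175.203 − 148.995 = -324.198°; wrapped into (−180°, 180°]: 35.802°.
θ = atan2( sin Δλ · cos φ₂ , cos φ₁ · sin φ₂ − sin φ₁ · cos φ₂ · cos Δλ )
  = atan2(0.54562, -0.25881) = 115.377° → normalised to [0°, 360°): 115.377°.

115°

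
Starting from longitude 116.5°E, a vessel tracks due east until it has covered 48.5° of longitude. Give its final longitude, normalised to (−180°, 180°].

165.0°E

Start at +116.5°; shift +48.5° → +165.0°.
+165.0° already lies in (−180°, 180°].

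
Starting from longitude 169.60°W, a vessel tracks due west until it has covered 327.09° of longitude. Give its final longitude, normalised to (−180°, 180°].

Start at -169.60°; shift −327.09° → -496.69°.
-496.69° lies outside (−180°, 180°]; add 360° → -136.69°.

136.69°W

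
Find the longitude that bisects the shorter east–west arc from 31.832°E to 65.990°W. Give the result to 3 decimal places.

17.079°W

Signed shortest Δλ from +31.832° to -65.990° is -97.822°.
Midpoint longitude = +31.832° + (-97.822°)/2 = +31.832° − 48.911° = -17.079°.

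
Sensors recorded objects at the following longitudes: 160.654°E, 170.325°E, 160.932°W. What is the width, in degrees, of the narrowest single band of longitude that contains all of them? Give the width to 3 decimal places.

Sort the longitudes: -160.932°, +160.654°, +170.325°.
Eastward gaps between consecutive values (wrapping around): 321.586°, 9.671°, 28.743°.
Largest gap = 321.586° ⇒ minimal covering band is its complement: 360° − 321.586° = 38.414°.
Band runs from +160.654° eastward to -160.932°, crossing the antimeridian.

38.414°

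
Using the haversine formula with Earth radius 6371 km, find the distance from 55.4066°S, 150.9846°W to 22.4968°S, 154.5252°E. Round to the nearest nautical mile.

Δλ = 154.5252 − -150.9846 = 305.5098°; wrapped into (−180°, 180°]: -54.4902°.
Δφ = -22.4968 − -55.4066 = 32.9098°.
a = sin²(Δφ/2) + cos φ₁ · cos φ₂ · sin²(Δλ/2) = 0.190170.
c = 2·atan2(√a, √(1−a)) = 0.90249 rad → d = 6371·c ≈ 5749.74 km ≈ 3104.61 nmi.

3105 nmi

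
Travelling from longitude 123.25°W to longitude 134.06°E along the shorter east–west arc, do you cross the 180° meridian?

Naïve |134.06 − -123.25| = 257.31° > 180°, so the shorter arc goes the other way round — across 180°.
Signed shortest Δλ = ((134.06 − -123.25 + 180) mod 360) − 180 = -102.69°.
Going west by 102.69° from -123.25° passes through 180° before reaching +134.06°.

Yes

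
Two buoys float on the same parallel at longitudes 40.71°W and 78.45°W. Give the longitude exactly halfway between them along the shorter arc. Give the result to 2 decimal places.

Signed shortest Δλ from -40.71° to -78.45° is -37.74°.
Midpoint longitude = -40.71° + (-37.74°)/2 = -40.71° − 18.87° = -59.58°.

59.58°W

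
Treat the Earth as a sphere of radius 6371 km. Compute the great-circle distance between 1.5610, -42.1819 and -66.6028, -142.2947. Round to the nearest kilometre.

10612 km

Δλ = -142.2947 − -42.1819 = -100.1128°.
Δφ = -66.6028 − 1.5610 = -68.1638°.
a = sin²(Δφ/2) + cos φ₁ · cos φ₂ · sin²(Δλ/2) = 0.547351.
c = 2·atan2(√a, √(1−a)) = 1.66564 rad → d = 6371·c ≈ 10611.79 km.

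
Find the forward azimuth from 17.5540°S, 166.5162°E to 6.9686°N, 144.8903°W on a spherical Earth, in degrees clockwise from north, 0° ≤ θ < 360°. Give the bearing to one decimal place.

67.2°

Δλ = -144.8903 − 166.5162 = -311.4065°; wrapped into (−180°, 180°]: 48.5935°.
θ = atan2( sin Δλ · cos φ₂ , cos φ₁ · sin φ₂ − sin φ₁ · cos φ₂ · cos Δλ )
  = atan2(0.74450, 0.31368) = 67.153° → normalised to [0°, 360°): 67.153°.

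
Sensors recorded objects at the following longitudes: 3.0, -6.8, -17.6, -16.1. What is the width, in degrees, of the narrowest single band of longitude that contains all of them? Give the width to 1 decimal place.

Sort the longitudes: -17.6°, -16.1°, -6.8°, +3.0°.
Eastward gaps between consecutive values (wrapping around): 1.5°, 9.3°, 9.8°, 339.4°.
Largest gap = 339.4° ⇒ minimal covering band is its complement: 360° − 339.4° = 20.6°.
Band runs from -17.6° eastward to +3.0°.

20.6°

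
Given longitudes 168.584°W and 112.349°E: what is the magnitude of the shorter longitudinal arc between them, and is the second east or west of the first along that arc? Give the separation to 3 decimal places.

79.067° west

Raw difference: 112.349 − -168.584 = 280.933°.
Normalise into (−180°, 180°]: 280.933° − 360° = -79.067°.
Negative ⇒ the second point lies to the west; separation 79.067°.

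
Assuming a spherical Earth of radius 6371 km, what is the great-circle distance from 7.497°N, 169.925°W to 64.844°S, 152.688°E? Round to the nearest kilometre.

Δλ = 152.688 − -169.925 = 322.613°; wrapped into (−180°, 180°]: -37.387°.
Δφ = -64.844 − 7.497 = -72.341°.
a = sin²(Δφ/2) + cos φ₁ · cos φ₂ · sin²(Δλ/2) = 0.391617.
c = 2·atan2(√a, √(1−a)) = 1.35230 rad → d = 6371·c ≈ 8615.48 km.

8615 km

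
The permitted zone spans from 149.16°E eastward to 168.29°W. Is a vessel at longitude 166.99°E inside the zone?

Band width going east from +149.16° to -168.29°: ((-168.29 − 149.16) mod 360) = 42.55°.
Offset of +166.99° east of the west edge: ((166.99 − 149.16) mod 360) = 17.83°.
17.83° ≤ 42.55° ⇒ inside.

Yes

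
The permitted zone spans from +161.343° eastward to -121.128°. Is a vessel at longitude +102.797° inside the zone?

Band width going east from +161.343° to -121.128°: ((-121.128 − 161.343) mod 360) = 77.529°.
Offset of +102.797° east of the west edge: ((102.797 − 161.343) mod 360) = 301.454°.
301.454° > 77.529° ⇒ outside.

No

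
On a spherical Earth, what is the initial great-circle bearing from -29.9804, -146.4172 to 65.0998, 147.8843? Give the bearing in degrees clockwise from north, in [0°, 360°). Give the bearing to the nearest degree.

336°

Δλ = 147.8843 − -146.4172 = 294.3015°; wrapped into (−180°, 180°]: -65.6985°.
θ = atan2( sin Δλ · cos φ₂ , cos φ₁ · sin φ₂ − sin φ₁ · cos φ₂ · cos Δλ )
  = atan2(-0.38373, 0.87226) = -23.746° → normalised to [0°, 360°): 336.254°.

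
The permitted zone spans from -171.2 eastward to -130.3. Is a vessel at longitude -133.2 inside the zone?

Band width going east from -171.2° to -130.3°: ((-130.3 − -171.2) mod 360) = 40.9°.
Offset of -133.2° east of the west edge: ((-133.2 − -171.2) mod 360) = 38.0°.
38.0° ≤ 40.9° ⇒ inside.

Yes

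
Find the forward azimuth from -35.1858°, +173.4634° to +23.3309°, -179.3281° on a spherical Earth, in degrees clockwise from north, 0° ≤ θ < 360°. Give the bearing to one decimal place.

Δλ = -179.3281 − 173.4634 = -352.7915°; wrapped into (−180°, 180°]: 7.2085°.
θ = atan2( sin Δλ · cos φ₂ , cos φ₁ · sin φ₂ − sin φ₁ · cos φ₂ · cos Δλ )
  = atan2(0.11522, 0.84861) = 7.732° → normalised to [0°, 360°): 7.732°.

7.7°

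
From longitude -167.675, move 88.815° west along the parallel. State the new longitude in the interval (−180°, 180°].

Start at -167.675°; shift −88.815° → -256.490°.
-256.490° lies outside (−180°, 180°]; add 360° → +103.510°.

+103.510°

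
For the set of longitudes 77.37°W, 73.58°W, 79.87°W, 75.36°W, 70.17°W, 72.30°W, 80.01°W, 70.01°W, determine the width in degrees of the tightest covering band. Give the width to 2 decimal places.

Sort the longitudes: -80.01°, -79.87°, -77.37°, -75.36°, -73.58°, -72.30°, -70.17°, -70.01°.
Eastward gaps between consecutive values (wrapping around): 0.14°, 2.50°, 2.01°, 1.78°, 1.28°, 2.13°, 0.16°, 350.00°.
Largest gap = 350.00° ⇒ minimal covering band is its complement: 360° − 350.00° = 10.00°.
Band runs from -80.01° eastward to -70.01°.

10.00°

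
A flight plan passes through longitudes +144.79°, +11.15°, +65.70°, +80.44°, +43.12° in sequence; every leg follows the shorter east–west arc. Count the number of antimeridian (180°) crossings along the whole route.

Leg 1: +144.79° → +11.15°, shortest Δλ = -133.64° (west) — does not cross 180°.
Leg 2: +11.15° → +65.70°, shortest Δλ = 54.55° (east) — does not cross 180°.
Leg 3: +65.70° → +80.44°, shortest Δλ = 14.74° (east) — does not cross 180°.
Leg 4: +80.44° → +43.12°, shortest Δλ = -37.32° (west) — does not cross 180°.
Total crossings: 0.

0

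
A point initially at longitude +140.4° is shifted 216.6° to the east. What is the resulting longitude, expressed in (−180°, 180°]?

Start at +140.4°; shift +216.6° → +357.0°.
+357.0° lies outside (−180°, 180°]; subtract 360° → -3.0°.

-3.0°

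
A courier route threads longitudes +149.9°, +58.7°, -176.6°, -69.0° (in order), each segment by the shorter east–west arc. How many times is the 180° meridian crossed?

1

Leg 1: +149.9° → +58.7°, shortest Δλ = -91.2° (west) — does not cross 180°.
Leg 2: +58.7° → -176.6°, shortest Δλ = 124.7° (east) — crosses 180°.
Leg 3: -176.6° → -69.0°, shortest Δλ = 107.6° (east) — does not cross 180°.
Total crossings: 1.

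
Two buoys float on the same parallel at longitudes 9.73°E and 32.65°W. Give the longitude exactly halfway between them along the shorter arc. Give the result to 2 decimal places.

Signed shortest Δλ from +9.73° to -32.65° is -42.38°.
Midpoint longitude = +9.73° + (-42.38°)/2 = +9.73° − 21.19° = -11.46°.

11.46°W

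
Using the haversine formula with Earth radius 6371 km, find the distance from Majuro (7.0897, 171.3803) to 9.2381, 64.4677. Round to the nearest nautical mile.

Δλ = 64.4677 − 171.3803 = -106.9126°.
Δφ = 9.2381 − 7.0897 = 2.1484°.
a = sin²(Δφ/2) + cos φ₁ · cos φ₂ · sin²(Δλ/2) = 0.632565.
c = 2·atan2(√a, √(1−a)) = 1.83913 rad → d = 6371·c ≈ 11717.13 km ≈ 6326.74 nmi.

6327 nmi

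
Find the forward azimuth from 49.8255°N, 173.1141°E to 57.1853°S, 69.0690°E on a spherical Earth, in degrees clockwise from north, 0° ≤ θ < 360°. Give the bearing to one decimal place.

230.0°

Δλ = 69.0690 − 173.1141 = -104.0451°.
θ = atan2( sin Δλ · cos φ₂ , cos φ₁ · sin φ₂ − sin φ₁ · cos φ₂ · cos Δλ )
  = atan2(-0.52572, -0.44168) = -130.035° → normalised to [0°, 360°): 229.965°.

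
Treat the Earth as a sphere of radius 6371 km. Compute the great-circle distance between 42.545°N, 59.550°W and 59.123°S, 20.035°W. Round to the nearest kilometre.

11873 km

Δλ = -20.035 − -59.550 = 39.515°.
Δφ = -59.123 − 42.545 = -101.668°.
a = sin²(Δφ/2) + cos φ₁ · cos φ₂ · sin²(Δλ/2) = 0.644326.
c = 2·atan2(√a, √(1−a)) = 1.86361 rad → d = 6371·c ≈ 11873.09 km.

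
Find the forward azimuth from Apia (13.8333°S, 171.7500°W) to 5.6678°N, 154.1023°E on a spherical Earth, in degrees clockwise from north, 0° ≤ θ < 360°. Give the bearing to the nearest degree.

298°

Δλ = 154.1023 − -171.7500 = 325.8523°; wrapped into (−180°, 180°]: -34.1477°.
θ = atan2( sin Δλ · cos φ₂ , cos φ₁ · sin φ₂ − sin φ₁ · cos φ₂ · cos Δλ )
  = atan2(-0.55858, 0.29280) = -62.337° → normalised to [0°, 360°): 297.663°.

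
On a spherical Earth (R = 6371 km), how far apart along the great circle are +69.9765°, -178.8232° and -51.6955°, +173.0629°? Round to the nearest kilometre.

Δλ = 173.0629 − -178.8232 = 351.8861°; wrapped into (−180°, 180°]: -8.1139°.
Δφ = -51.6955 − 69.9765 = -121.6720°.
a = sin²(Δφ/2) + cos φ₁ · cos φ₂ · sin²(Δλ/2) = 0.763590.
c = 2·atan2(√a, √(1−a)) = 2.12608 rad → d = 6371·c ≈ 13545.23 km.

13545 km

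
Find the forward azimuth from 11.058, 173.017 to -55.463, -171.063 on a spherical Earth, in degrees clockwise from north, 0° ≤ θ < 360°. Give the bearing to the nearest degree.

Δλ = -171.063 − 173.017 = -344.080°; wrapped into (−180°, 180°]: 15.920°.
θ = atan2( sin Δλ · cos φ₂ , cos φ₁ · sin φ₂ − sin φ₁ · cos φ₂ · cos Δλ )
  = atan2(0.15551, -0.91304) = 170.334° → normalised to [0°, 360°): 170.334°.

170°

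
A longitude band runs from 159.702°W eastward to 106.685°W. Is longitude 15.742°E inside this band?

Band width going east from -159.702° to -106.685°: ((-106.685 − -159.702) mod 360) = 53.017°.
Offset of +15.742° east of the west edge: ((15.742 − -159.702) mod 360) = 175.444°.
175.444° > 53.017° ⇒ outside.

No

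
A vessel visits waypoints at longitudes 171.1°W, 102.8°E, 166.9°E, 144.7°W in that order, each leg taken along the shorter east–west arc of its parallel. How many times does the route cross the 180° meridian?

Leg 1: -171.1° → +102.8°, shortest Δλ = -86.1° (west) — crosses 180°.
Leg 2: +102.8° → +166.9°, shortest Δλ = 64.1° (east) — does not cross 180°.
Leg 3: +166.9° → -144.7°, shortest Δλ = 48.4° (east) — crosses 180°.
Total crossings: 2.

2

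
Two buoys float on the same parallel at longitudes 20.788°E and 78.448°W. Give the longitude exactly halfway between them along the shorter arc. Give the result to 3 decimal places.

28.830°W

Signed shortest Δλ from +20.788° to -78.448° is -99.236°.
Midpoint longitude = +20.788° + (-99.236°)/2 = +20.788° − 49.618° = -28.830°.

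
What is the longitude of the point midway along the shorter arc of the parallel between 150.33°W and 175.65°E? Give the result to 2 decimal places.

Signed shortest Δλ from -150.33° to +175.65° is -34.02°.
Midpoint longitude = -150.33° + (-34.02°)/2 = -150.33° − 17.01° = -167.34°.
(The naïve average (-150.33 + +175.65)/2 = 12.66° is on the wrong side of the globe.)

167.34°W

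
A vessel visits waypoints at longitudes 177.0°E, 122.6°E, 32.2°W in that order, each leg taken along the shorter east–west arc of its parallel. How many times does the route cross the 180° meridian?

0

Leg 1: +177.0° → +122.6°, shortest Δλ = -54.4° (west) — does not cross 180°.
Leg 2: +122.6° → -32.2°, shortest Δλ = -154.8° (west) — does not cross 180°.
Total crossings: 0.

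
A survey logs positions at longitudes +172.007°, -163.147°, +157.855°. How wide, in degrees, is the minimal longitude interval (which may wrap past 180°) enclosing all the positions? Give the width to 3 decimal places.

Sort the longitudes: -163.147°, +157.855°, +172.007°.
Eastward gaps between consecutive values (wrapping around): 321.002°, 14.152°, 24.846°.
Largest gap = 321.002° ⇒ minimal covering band is its complement: 360° − 321.002° = 38.998°.
Band runs from +157.855° eastward to -163.147°, crossing the antimeridian.

38.998°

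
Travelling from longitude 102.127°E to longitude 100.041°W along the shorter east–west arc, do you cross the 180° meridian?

Yes

Naïve |-100.041 − 102.127| = 202.168° > 180°, so the shorter arc goes the other way round — across 180°.
Signed shortest Δλ = ((-100.041 − 102.127 + 180) mod 360) − 180 = 157.832°.
Going east by 157.832° from +102.127° passes through 180° before reaching -100.041°.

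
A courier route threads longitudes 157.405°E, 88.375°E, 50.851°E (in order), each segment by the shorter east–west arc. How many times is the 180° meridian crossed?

Leg 1: +157.405° → +88.375°, shortest Δλ = -69.03° (west) — does not cross 180°.
Leg 2: +88.375° → +50.851°, shortest Δλ = -37.524° (west) — does not cross 180°.
Total crossings: 0.

0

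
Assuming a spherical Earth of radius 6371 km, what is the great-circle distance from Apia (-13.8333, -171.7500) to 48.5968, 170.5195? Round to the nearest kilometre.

7159 km

Δλ = 170.5195 − -171.7500 = 342.2695°; wrapped into (−180°, 180°]: -17.7305°.
Δφ = 48.5968 − -13.8333 = 62.4301°.
a = sin²(Δφ/2) + cos φ₁ · cos φ₂ · sin²(Δλ/2) = 0.283837.
c = 2·atan2(√a, √(1−a)) = 1.12372 rad → d = 6371·c ≈ 7159.25 km.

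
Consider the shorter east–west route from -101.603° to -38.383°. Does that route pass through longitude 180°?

No

Signed shortest Δλ = ((-38.383 − -101.603 + 180) mod 360) − 180 = 63.22°.
Going east by 63.22° from -101.603° reaches -38.383° without touching 180°.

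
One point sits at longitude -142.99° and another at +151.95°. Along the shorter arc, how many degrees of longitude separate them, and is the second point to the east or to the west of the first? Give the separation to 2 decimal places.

65.06° west

Raw difference: 151.95 − -142.99 = 294.94°.
Normalise into (−180°, 180°]: 294.94° − 360° = -65.06°.
Negative ⇒ the second point lies to the west; separation 65.06°.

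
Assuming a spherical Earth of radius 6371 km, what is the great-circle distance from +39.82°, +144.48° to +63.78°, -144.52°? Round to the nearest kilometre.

Δλ = -144.52 − 144.48 = -289.00°; wrapped into (−180°, 180°]: 71.00°.
Δφ = 63.78 − 39.82 = 23.96°.
a = sin²(Δφ/2) + cos φ₁ · cos φ₂ · sin²(Δλ/2) = 0.157517.
c = 2·atan2(√a, √(1−a)) = 0.81624 rad → d = 6371·c ≈ 5200.27 km.

5200 km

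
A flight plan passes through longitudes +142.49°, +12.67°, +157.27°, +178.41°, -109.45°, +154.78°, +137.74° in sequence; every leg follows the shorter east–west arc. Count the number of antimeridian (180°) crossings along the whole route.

2

Leg 1: +142.49° → +12.67°, shortest Δλ = -129.82° (west) — does not cross 180°.
Leg 2: +12.67° → +157.27°, shortest Δλ = 144.6° (east) — does not cross 180°.
Leg 3: +157.27° → +178.41°, shortest Δλ = 21.14° (east) — does not cross 180°.
Leg 4: +178.41° → -109.45°, shortest Δλ = 72.14° (east) — crosses 180°.
Leg 5: -109.45° → +154.78°, shortest Δλ = -95.77° (west) — crosses 180°.
Leg 6: +154.78° → +137.74°, shortest Δλ = -17.04° (west) — does not cross 180°.
Total crossings: 2.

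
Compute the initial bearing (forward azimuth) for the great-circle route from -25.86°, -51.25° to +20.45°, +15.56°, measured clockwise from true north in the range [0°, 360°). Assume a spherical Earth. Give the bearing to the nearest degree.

Δλ = 15.56 − -51.25 = 66.81°.
θ = atan2( sin Δλ · cos φ₂ , cos φ₁ · sin φ₂ − sin φ₁ · cos φ₂ · cos Δλ )
  = atan2(0.86127, 0.47534) = 61.106° → normalised to [0°, 360°): 61.106°.

61°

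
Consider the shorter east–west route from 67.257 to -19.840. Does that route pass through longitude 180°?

No

Signed shortest Δλ = ((-19.840 − 67.257 + 180) mod 360) − 180 = -87.097°.
Going west by 87.097° from +67.257° reaches -19.840° without touching 180°.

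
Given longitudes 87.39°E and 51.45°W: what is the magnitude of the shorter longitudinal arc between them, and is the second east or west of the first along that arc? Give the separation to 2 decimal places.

138.84° west

Raw difference: -51.45 − 87.39 = -138.84°.
Normalise into (−180°, 180°]: -138.84° stays -138.84°.
Negative ⇒ the second point lies to the west; separation 138.84°.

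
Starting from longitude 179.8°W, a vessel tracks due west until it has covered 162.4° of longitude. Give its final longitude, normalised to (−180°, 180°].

17.8°E

Start at -179.8°; shift −162.4° → -342.2°.
-342.2° lies outside (−180°, 180°]; add 360° → +17.8°.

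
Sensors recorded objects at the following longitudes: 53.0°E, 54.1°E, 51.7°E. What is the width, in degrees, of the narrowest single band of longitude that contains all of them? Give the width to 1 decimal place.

Sort the longitudes: +51.7°, +53.0°, +54.1°.
Eastward gaps between consecutive values (wrapping around): 1.3°, 1.1°, 357.6°.
Largest gap = 357.6° ⇒ minimal covering band is its complement: 360° − 357.6° = 2.4°.
Band runs from +51.7° eastward to +54.1°.

2.4°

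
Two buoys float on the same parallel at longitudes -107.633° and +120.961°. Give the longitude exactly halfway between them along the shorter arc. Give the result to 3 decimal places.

Signed shortest Δλ from -107.633° to +120.961° is -131.406°.
Midpoint longitude = -107.633° + (-131.406°)/2 = -107.633° − 65.703° = -173.336°.
(The naïve average (-107.633 + +120.961)/2 = 6.664° is on the wrong side of the globe.)

-173.336°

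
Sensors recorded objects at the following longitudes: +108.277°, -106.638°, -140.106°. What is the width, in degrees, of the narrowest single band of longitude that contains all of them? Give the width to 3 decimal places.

Sort the longitudes: -140.106°, -106.638°, +108.277°.
Eastward gaps between consecutive values (wrapping around): 33.468°, 214.915°, 111.617°.
Largest gap = 214.915° ⇒ minimal covering band is its complement: 360° − 214.915° = 145.085°.
Band runs from +108.277° eastward to -106.638°, crossing the antimeridian.

145.085°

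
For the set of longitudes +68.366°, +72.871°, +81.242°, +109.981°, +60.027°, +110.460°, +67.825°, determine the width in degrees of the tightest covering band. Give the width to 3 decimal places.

50.433°

Sort the longitudes: +60.027°, +67.825°, +68.366°, +72.871°, +81.242°, +109.981°, +110.460°.
Eastward gaps between consecutive values (wrapping around): 7.798°, 0.541°, 4.505°, 8.371°, 28.739°, 0.479°, 309.567°.
Largest gap = 309.567° ⇒ minimal covering band is its complement: 360° − 309.567° = 50.433°.
Band runs from +60.027° eastward to +110.460°.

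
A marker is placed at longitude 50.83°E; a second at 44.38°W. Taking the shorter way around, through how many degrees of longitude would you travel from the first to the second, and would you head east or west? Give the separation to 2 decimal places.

95.21° west

Raw difference: -44.38 − 50.83 = -95.21°.
Normalise into (−180°, 180°]: -95.21° stays -95.21°.
Negative ⇒ the second point lies to the west; separation 95.21°.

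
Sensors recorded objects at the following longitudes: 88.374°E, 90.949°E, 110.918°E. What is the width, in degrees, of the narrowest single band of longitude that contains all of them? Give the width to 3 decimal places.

22.544°

Sort the longitudes: +88.374°, +90.949°, +110.918°.
Eastward gaps between consecutive values (wrapping around): 2.575°, 19.969°, 337.456°.
Largest gap = 337.456° ⇒ minimal covering band is its complement: 360° − 337.456° = 22.544°.
Band runs from +88.374° eastward to +110.918°.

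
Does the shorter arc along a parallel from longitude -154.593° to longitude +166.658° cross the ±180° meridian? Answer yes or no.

Naïve |166.658 − -154.593| = 321.251° > 180°, so the shorter arc goes the other way round — across 180°.
Signed shortest Δλ = ((166.658 − -154.593 + 180) mod 360) − 180 = -38.749°.
Going west by 38.749° from -154.593° passes through 180° before reaching +166.658°.

Yes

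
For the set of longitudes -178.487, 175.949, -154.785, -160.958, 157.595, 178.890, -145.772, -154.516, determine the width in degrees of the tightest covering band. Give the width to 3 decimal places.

Sort the longitudes: -178.487°, -160.958°, -154.785°, -154.516°, -145.772°, +157.595°, +175.949°, +178.890°.
Eastward gaps between consecutive values (wrapping around): 17.529°, 6.173°, 0.269°, 8.744°, 303.367°, 18.354°, 2.941°, 2.623°.
Largest gap = 303.367° ⇒ minimal covering band is its complement: 360° − 303.367° = 56.633°.
Band runs from +157.595° eastward to -145.772°, crossing the antimeridian.

56.633°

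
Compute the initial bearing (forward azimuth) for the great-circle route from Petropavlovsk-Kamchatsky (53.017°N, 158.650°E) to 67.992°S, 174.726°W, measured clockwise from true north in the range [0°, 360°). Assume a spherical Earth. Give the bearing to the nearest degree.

168°

Δλ = -174.726 − 158.650 = -333.376°; wrapped into (−180°, 180°]: 26.624°.
θ = atan2( sin Δλ · cos φ₂ , cos φ₁ · sin φ₂ − sin φ₁ · cos φ₂ · cos Δλ )
  = atan2(0.16793, -0.82535) = 168.499° → normalised to [0°, 360°): 168.499°.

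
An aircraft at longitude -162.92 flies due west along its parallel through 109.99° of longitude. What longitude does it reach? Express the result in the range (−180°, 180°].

Start at -162.92°; shift −109.99° → -272.91°.
-272.91° lies outside (−180°, 180°]; add 360° → +87.09°.

+87.09°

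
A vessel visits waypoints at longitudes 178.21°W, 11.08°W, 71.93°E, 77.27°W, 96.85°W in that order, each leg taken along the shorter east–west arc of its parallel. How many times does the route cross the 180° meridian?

0

Leg 1: -178.21° → -11.08°, shortest Δλ = 167.13° (east) — does not cross 180°.
Leg 2: -11.08° → +71.93°, shortest Δλ = 83.01° (east) — does not cross 180°.
Leg 3: +71.93° → -77.27°, shortest Δλ = -149.2° (west) — does not cross 180°.
Leg 4: -77.27° → -96.85°, shortest Δλ = -19.58° (west) — does not cross 180°.
Total crossings: 0.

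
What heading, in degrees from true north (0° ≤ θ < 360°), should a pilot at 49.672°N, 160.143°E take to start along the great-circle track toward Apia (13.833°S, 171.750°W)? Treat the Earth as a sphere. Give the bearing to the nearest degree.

150°

Δλ = -171.750 − 160.143 = -331.893°; wrapped into (−180°, 180°]: 28.107°.
θ = atan2( sin Δλ · cos φ₂ , cos φ₁ · sin φ₂ − sin φ₁ · cos φ₂ · cos Δλ )
  = atan2(0.45746, -0.80768) = 150.473° → normalised to [0°, 360°): 150.473°.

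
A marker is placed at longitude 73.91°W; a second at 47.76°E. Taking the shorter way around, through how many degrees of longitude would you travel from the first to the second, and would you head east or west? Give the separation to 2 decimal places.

121.67° east

Raw difference: 47.76 − -73.91 = 121.67°.
Normalise into (−180°, 180°]: 121.67° stays 121.67°.
Positive ⇒ the second point lies to the east; separation 121.67°.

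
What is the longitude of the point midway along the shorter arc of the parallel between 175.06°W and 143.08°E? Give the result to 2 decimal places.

164.01°E

Signed shortest Δλ from -175.06° to +143.08° is -41.86°.
Midpoint longitude = -175.06° + (-41.86°)/2 = -175.06° − 20.93° = -195.99°.
Normalise into (−180°, 180°]: +164.01°.
(The naïve average (-175.06 + +143.08)/2 = -15.99° is on the wrong side of the globe.)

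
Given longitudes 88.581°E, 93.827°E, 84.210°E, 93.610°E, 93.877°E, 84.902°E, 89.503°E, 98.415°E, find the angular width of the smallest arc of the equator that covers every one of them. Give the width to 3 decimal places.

Sort the longitudes: +84.210°, +84.902°, +88.581°, +89.503°, +93.610°, +93.827°, +93.877°, +98.415°.
Eastward gaps between consecutive values (wrapping around): 0.692°, 3.679°, 0.922°, 4.107°, 0.217°, 0.050°, 4.538°, 345.795°.
Largest gap = 345.795° ⇒ minimal covering band is its complement: 360° − 345.795° = 14.205°.
Band runs from +84.210° eastward to +98.415°.

14.205°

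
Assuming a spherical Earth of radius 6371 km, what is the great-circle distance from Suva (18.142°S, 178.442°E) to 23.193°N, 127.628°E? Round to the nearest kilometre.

Δλ = 127.628 − 178.442 = -50.814°.
Δφ = 23.193 − -18.142 = 41.335°.
a = sin²(Δφ/2) + cos φ₁ · cos φ₂ · sin²(Δλ/2) = 0.285361.
c = 2·atan2(√a, √(1−a)) = 1.12710 rad → d = 6371·c ≈ 7180.78 km.

7181 km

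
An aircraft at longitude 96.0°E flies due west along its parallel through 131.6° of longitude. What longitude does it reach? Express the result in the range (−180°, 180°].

Start at +96.0°; shift −131.6° → -35.6°.
-35.6° already lies in (−180°, 180°].

35.6°W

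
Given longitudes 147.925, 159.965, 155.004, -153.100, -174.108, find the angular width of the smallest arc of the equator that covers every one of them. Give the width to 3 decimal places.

58.975°

Sort the longitudes: -174.108°, -153.100°, +147.925°, +155.004°, +159.965°.
Eastward gaps between consecutive values (wrapping around): 21.008°, 301.025°, 7.079°, 4.961°, 25.927°.
Largest gap = 301.025° ⇒ minimal covering band is its complement: 360° − 301.025° = 58.975°.
Band runs from +147.925° eastward to -153.100°, crossing the antimeridian.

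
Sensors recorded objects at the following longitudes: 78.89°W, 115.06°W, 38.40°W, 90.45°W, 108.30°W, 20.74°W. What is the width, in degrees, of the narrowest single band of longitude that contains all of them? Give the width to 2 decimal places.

Sort the longitudes: -115.06°, -108.30°, -90.45°, -78.89°, -38.40°, -20.74°.
Eastward gaps between consecutive values (wrapping around): 6.76°, 17.85°, 11.56°, 40.49°, 17.66°, 265.68°.
Largest gap = 265.68° ⇒ minimal covering band is its complement: 360° − 265.68° = 94.32°.
Band runs from -115.06° eastward to -20.74°.

94.32°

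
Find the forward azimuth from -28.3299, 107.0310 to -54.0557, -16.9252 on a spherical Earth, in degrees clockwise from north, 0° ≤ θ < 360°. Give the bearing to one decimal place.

209.3°

Δλ = -16.9252 − 107.0310 = -123.9562°.
θ = atan2( sin Δλ · cos φ₂ , cos φ₁ · sin φ₂ − sin φ₁ · cos φ₂ · cos Δλ )
  = atan2(-0.48689, -0.86822) = -150.716° → normalised to [0°, 360°): 209.284°.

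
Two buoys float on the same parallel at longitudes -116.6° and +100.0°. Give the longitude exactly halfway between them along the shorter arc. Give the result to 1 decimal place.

+171.7°

Signed shortest Δλ from -116.6° to +100.0° is -143.4°.
Midpoint longitude = -116.6° + (-143.4°)/2 = -116.6° − 71.7° = -188.3°.
Normalise into (−180°, 180°]: +171.7°.
(The naïve average (-116.6 + +100.0)/2 = -8.3° is on the wrong side of the globe.)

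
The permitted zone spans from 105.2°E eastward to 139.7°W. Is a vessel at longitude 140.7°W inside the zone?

Band width going east from +105.2° to -139.7°: ((-139.7 − 105.2) mod 360) = 115.1°.
Offset of -140.7° east of the west edge: ((-140.7 − 105.2) mod 360) = 114.1°.
114.1° ≤ 115.1° ⇒ inside.

Yes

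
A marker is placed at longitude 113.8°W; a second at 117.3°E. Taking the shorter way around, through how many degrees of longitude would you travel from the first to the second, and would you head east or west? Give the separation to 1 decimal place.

128.9° west

Raw difference: 117.3 − -113.8 = 231.1°.
Normalise into (−180°, 180°]: 231.1° − 360° = -128.9°.
Negative ⇒ the second point lies to the west; separation 128.9°.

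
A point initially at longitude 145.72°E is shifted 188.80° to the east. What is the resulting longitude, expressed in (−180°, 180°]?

25.48°W

Start at +145.72°; shift +188.80° → +334.52°.
+334.52° lies outside (−180°, 180°]; subtract 360° → -25.48°.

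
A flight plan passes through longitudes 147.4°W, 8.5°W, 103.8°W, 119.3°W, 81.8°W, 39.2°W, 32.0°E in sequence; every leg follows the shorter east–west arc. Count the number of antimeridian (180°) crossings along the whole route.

0

Leg 1: -147.4° → -8.5°, shortest Δλ = 138.9° (east) — does not cross 180°.
Leg 2: -8.5° → -103.8°, shortest Δλ = -95.3° (west) — does not cross 180°.
Leg 3: -103.8° → -119.3°, shortest Δλ = -15.5° (west) — does not cross 180°.
Leg 4: -119.3° → -81.8°, shortest Δλ = 37.5° (east) — does not cross 180°.
Leg 5: -81.8° → -39.2°, shortest Δλ = 42.6° (east) — does not cross 180°.
Leg 6: -39.2° → +32.0°, shortest Δλ = 71.2° (east) — does not cross 180°.
Total crossings: 0.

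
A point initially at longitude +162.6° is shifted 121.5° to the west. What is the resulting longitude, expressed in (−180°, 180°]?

+41.1°

Start at +162.6°; shift −121.5° → +41.1°.
+41.1° already lies in (−180°, 180°].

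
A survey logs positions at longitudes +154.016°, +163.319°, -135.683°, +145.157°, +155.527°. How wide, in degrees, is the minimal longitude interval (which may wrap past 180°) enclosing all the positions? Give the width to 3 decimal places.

79.160°

Sort the longitudes: -135.683°, +145.157°, +154.016°, +155.527°, +163.319°.
Eastward gaps between consecutive values (wrapping around): 280.840°, 8.859°, 1.511°, 7.792°, 60.998°.
Largest gap = 280.840° ⇒ minimal covering band is its complement: 360° − 280.840° = 79.160°.
Band runs from +145.157° eastward to -135.683°, crossing the antimeridian.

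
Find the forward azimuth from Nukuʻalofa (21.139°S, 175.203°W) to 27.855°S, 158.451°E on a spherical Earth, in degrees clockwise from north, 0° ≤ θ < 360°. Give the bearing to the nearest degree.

Δλ = 158.451 − -175.203 = 333.654°; wrapped into (−180°, 180°]: -26.346°.
θ = atan2( sin Δλ · cos φ₂ , cos φ₁ · sin φ₂ − sin φ₁ · cos φ₂ · cos Δλ )
  = atan2(-0.39237, -0.15007) = -110.930° → normalised to [0°, 360°): 249.070°.

249°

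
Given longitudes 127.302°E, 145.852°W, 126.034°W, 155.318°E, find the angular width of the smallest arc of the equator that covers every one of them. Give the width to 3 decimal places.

106.664°

Sort the longitudes: -145.852°, -126.034°, +127.302°, +155.318°.
Eastward gaps between consecutive values (wrapping around): 19.818°, 253.336°, 28.016°, 58.830°.
Largest gap = 253.336° ⇒ minimal covering band is its complement: 360° − 253.336° = 106.664°.
Band runs from +127.302° eastward to -126.034°, crossing the antimeridian.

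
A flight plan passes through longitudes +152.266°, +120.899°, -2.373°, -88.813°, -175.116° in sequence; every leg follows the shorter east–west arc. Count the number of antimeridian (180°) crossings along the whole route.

Leg 1: +152.266° → +120.899°, shortest Δλ = -31.367° (west) — does not cross 180°.
Leg 2: +120.899° → -2.373°, shortest Δλ = -123.272° (west) — does not cross 180°.
Leg 3: -2.373° → -88.813°, shortest Δλ = -86.44° (west) — does not cross 180°.
Leg 4: -88.813° → -175.116°, shortest Δλ = -86.303° (west) — does not cross 180°.
Total crossings: 0.

0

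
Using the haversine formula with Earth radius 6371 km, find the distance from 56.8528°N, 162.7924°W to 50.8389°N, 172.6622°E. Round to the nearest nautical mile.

Δλ = 172.6622 − -162.7924 = 335.4546°; wrapped into (−180°, 180°]: -24.5454°.
Δφ = 50.8389 − 56.8528 = -6.0139°.
a = sin²(Δφ/2) + cos φ₁ · cos φ₂ · sin²(Δλ/2) = 0.018354.
c = 2·atan2(√a, √(1−a)) = 0.27179 rad → d = 6371·c ≈ 1731.56 km ≈ 934.97 nmi.

935 nmi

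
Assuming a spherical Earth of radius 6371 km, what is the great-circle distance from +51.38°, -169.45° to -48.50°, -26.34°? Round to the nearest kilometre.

17384 km

Δλ = -26.34 − -169.45 = 143.11°.
Δφ = -48.50 − 51.38 = -99.88°.
a = sin²(Δφ/2) + cos φ₁ · cos φ₂ · sin²(Δλ/2) = 0.957967.
c = 2·atan2(√a, √(1−a)) = 2.72863 rad → d = 6371·c ≈ 17384.08 km.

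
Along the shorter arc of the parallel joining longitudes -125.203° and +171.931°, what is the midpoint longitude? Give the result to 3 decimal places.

Signed shortest Δλ from -125.203° to +171.931° is -62.866°.
Midpoint longitude = -125.203° + (-62.866°)/2 = -125.203° − 31.433° = -156.636°.
(The naïve average (-125.203 + +171.931)/2 = 23.364° is on the wrong side of the globe.)

-156.636°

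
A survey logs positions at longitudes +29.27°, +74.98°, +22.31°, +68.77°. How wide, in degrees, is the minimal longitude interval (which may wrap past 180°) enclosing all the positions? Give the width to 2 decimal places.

52.67°

Sort the longitudes: +22.31°, +29.27°, +68.77°, +74.98°.
Eastward gaps between consecutive values (wrapping around): 6.96°, 39.50°, 6.21°, 307.33°.
Largest gap = 307.33° ⇒ minimal covering band is its complement: 360° − 307.33° = 52.67°.
Band runs from +22.31° eastward to +74.98°.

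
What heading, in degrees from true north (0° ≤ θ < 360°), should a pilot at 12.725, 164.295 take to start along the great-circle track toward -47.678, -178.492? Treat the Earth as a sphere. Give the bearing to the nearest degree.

167°

Δλ = -178.492 − 164.295 = -342.787°; wrapped into (−180°, 180°]: 17.213°.
θ = atan2( sin Δλ · cos φ₂ , cos φ₁ · sin φ₂ − sin φ₁ · cos φ₂ · cos Δλ )
  = atan2(0.19925, -0.86288) = 166.998° → normalised to [0°, 360°): 166.998°.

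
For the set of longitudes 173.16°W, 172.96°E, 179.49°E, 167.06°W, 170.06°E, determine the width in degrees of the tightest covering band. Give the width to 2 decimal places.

22.88°

Sort the longitudes: -173.16°, -167.06°, +170.06°, +172.96°, +179.49°.
Eastward gaps between consecutive values (wrapping around): 6.10°, 337.12°, 2.90°, 6.53°, 7.35°.
Largest gap = 337.12° ⇒ minimal covering band is its complement: 360° − 337.12° = 22.88°.
Band runs from +170.06° eastward to -167.06°, crossing the antimeridian.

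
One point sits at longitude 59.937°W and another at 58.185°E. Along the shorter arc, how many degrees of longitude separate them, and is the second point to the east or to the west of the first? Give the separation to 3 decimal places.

Raw difference: 58.185 − -59.937 = 118.122°.
Normalise into (−180°, 180°]: 118.122° stays 118.122°.
Positive ⇒ the second point lies to the east; separation 118.122°.

118.122° east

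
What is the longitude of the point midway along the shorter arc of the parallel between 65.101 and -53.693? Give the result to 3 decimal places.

Signed shortest Δλ from +65.101° to -53.693° is -118.794°.
Midpoint longitude = +65.101° + (-118.794°)/2 = +65.101° − 59.397° = +5.704°.

+5.704°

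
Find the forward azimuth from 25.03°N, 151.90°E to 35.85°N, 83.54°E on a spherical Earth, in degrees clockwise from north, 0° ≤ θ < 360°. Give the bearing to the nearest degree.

Δλ = 83.54 − 151.90 = -68.36°.
θ = atan2( sin Δλ · cos φ₂ , cos φ₁ · sin φ₂ − sin φ₁ · cos φ₂ · cos Δλ )
  = atan2(-0.75342, 0.40420) = -61.787° → normalised to [0°, 360°): 298.213°.

298°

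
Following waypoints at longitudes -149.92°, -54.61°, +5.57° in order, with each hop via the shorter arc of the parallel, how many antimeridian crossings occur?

Leg 1: -149.92° → -54.61°, shortest Δλ = 95.31° (east) — does not cross 180°.
Leg 2: -54.61° → +5.57°, shortest Δλ = 60.18° (east) — does not cross 180°.
Total crossings: 0.

0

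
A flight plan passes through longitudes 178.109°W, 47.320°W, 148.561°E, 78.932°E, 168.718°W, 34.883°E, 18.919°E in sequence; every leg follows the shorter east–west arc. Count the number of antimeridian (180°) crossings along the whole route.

Leg 1: -178.109° → -47.320°, shortest Δλ = 130.789° (east) — does not cross 180°.
Leg 2: -47.320° → +148.561°, shortest Δλ = -164.119° (west) — crosses 180°.
Leg 3: +148.561° → +78.932°, shortest Δλ = -69.629° (west) — does not cross 180°.
Leg 4: +78.932° → -168.718°, shortest Δλ = 112.35° (east) — crosses 180°.
Leg 5: -168.718° → +34.883°, shortest Δλ = -156.399° (west) — crosses 180°.
Leg 6: +34.883° → +18.919°, shortest Δλ = -15.964° (west) — does not cross 180°.
Total crossings: 3.

3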